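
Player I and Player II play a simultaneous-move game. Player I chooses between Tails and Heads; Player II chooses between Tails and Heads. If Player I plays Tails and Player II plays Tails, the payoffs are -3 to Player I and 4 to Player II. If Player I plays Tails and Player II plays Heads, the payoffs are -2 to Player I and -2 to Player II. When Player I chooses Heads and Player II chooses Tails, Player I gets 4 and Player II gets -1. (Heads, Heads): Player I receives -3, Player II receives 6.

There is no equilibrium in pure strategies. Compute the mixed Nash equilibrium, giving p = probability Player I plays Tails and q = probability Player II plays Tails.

p = 7/13, q = 1/8

Player I's mix must leave Player II indifferent between Tails and Heads.
  Player II's expected payoff from Tails: p·4 + (1−p)·(-1) = 5p - 1
  Player II's expected payoff from Heads: p·(-2) + (1−p)·6 = -8p + 6
  5p - 1 = -8p + 6  ⇒  13p = 7  ⇒  p = 7/13.
For Player I to be willing to mix, Player I must be indifferent between Tails and Heads, which pins down Player II's mix.
  Player I's payoff to Tails: q·(-3) + (1−q)·(-2) = -q - 2
  Player I's payoff to Heads: q·4 + (1−q)·(-3) = 7q - 3
  -q - 2 = 7q - 3  ⇒  -8q = -1  ⇒  q = 1/8.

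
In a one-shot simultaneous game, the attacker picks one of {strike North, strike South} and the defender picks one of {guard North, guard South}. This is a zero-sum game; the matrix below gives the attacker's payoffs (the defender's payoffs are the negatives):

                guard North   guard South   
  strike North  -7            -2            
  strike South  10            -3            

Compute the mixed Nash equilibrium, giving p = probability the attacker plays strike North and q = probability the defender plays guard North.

p = 13/18, q = 1/18

The attacker's mix must leave the defender indifferent between guard North and guard South.
  the defender's expected payoff from guard North: p·7 + (1−p)·(-10) = 17p - 10
  the defender's expected payoff from guard South: p·2 + (1−p)·3 = -p + 3
  17p - 10 = -p + 3  ⇒  18p = 13  ⇒  p = 13/18.
The attacker's indifference between strike North and strike South determines the defender's mixing probability q:
  the attacker's payoff to strike North: q·(-7) + (1−q)·(-2) = -5q - 2
  the attacker's payoff to strike South: q·10 + (1−q)·(-3) = 13q - 3
  -5q - 2 = 13q - 3  ⇒  -18q = -1  ⇒  q = 1/18.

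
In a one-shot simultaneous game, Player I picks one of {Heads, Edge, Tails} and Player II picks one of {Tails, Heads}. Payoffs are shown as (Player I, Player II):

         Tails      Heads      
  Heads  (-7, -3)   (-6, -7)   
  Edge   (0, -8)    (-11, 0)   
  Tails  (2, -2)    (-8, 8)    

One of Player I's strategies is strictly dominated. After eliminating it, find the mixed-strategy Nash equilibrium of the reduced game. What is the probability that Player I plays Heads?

Player I's strategy Edge is strictly dominated by Tails: 2 > 0 and -8 > -11. Eliminate Edge.
For Player II to be willing to mix, Player II must be indifferent between Tails and Heads, which pins down Player I's mix.
  Player II's payoff from Tails: p·(-3) + (1−p)·(-2) = -p - 2
  Player II's payoff from Heads: p·(-7) + (1−p)·8 = -15p + 8
  -p - 2 = -15p + 8  ⇒  14p = 10  ⇒  p = 5/7.

p = 5/7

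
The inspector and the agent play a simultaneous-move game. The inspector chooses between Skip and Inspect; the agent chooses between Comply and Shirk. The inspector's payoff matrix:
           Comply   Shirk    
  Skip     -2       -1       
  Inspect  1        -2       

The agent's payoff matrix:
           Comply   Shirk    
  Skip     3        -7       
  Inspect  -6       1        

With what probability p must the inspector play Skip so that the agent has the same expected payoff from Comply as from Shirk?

The agent's indifference between Comply and Shirk determines the inspector's mixing probability p:
  the agent's expected payoff from Comply: p·3 + (1−p)·(-6) = 9p - 6
  the agent's expected payoff from Shirk: p·(-7) + (1−p)·1 = -8p + 1
  9p - 6 = -8p + 1  ⇒  17p = 7  ⇒  p = 7/17.

p = 7/17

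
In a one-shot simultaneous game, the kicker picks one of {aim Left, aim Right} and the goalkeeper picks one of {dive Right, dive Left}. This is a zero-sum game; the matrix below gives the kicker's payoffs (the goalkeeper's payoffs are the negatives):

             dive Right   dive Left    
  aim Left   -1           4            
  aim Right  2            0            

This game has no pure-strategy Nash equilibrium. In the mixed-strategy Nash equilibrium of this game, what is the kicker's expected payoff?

For the kicker to be willing to mix, the kicker must be indifferent between aim Left and aim Right, which pins down the goalkeeper's mix.
  the kicker's payoff to aim Left: q·(-1) + (1−q)·4 = -5q + 4
  the kicker's payoff to aim Right: q·2 + (1−q)·0 = 2q
  -5q + 4 = 2q  ⇒  -7q = -4  ⇒  q = 4/7.
At equilibrium the kicker is indifferent across rows, so the kicker's payoff equals the payoff from aim Left: (4/7)·(-1) + (3/7)·4 = 8/7.

8/7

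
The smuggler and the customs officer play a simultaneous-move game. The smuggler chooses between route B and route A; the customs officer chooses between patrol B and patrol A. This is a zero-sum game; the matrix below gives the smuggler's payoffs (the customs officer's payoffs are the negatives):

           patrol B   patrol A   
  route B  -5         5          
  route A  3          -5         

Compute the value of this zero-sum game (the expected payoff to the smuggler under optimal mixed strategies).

v = -5/9

In a mixed equilibrium the smuggler is indifferent between route B and route A; this condition fixes q.
  the smuggler's payoff to route B: q·(-5) + (1−q)·5 = -10q + 5
  the smuggler's payoff to route A: q·3 + (1−q)·(-5) = 8q - 5
  -10q + 5 = 8q - 5  ⇒  -18q = -10  ⇒  q = 5/9.
The value is the smuggler's expected payoff against this mix (using route B): (5/9)·(-5) + (4/9)·5 = -5/9.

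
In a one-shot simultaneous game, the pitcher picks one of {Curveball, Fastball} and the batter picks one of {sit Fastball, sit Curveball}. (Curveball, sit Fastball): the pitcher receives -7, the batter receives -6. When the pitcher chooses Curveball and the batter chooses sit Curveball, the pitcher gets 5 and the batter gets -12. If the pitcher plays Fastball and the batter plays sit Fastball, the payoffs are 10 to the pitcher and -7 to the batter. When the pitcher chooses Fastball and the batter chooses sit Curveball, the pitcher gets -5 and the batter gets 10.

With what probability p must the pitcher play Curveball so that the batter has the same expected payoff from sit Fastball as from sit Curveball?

p = 17/23

In a mixed equilibrium the batter is indifferent between sit Fastball and sit Curveball; this condition fixes p.
  the batter's payoff from sit Fastball: p·(-6) + (1−p)·(-7) = p - 7
  the batter's payoff from sit Curveball: p·(-12) + (1−p)·10 = -22p + 10
  p - 7 = -22p + 10  ⇒  23p = 17  ⇒  p = 17/23.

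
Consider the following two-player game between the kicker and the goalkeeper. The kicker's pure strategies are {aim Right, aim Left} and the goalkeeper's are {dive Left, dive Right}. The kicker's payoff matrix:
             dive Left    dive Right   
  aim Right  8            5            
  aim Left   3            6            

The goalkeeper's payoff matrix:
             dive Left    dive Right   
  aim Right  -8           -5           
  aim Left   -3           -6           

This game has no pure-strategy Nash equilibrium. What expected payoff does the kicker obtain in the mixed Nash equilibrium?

11/2

In a mixed equilibrium the kicker is indifferent between aim Right and aim Left; this condition fixes q.
  the kicker's payoff to aim Right: q·8 + (1−q)·5 = 3q + 5
  the kicker's payoff to aim Left: q·3 + (1−q)·6 = -3q + 6
  3q + 5 = -3q + 6  ⇒  6q = 1  ⇒  q = 1/6.
At equilibrium the kicker is indifferent across rows, so the kicker's payoff equals the payoff from aim Right: (1/6)·8 + (5/6)·5 = 11/2.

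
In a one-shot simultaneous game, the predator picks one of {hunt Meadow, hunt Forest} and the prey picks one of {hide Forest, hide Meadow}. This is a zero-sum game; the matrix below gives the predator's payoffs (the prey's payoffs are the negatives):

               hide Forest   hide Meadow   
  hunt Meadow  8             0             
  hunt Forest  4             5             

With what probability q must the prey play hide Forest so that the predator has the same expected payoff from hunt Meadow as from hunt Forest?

The prey's mix must leave the predator indifferent between hunt Meadow and hunt Forest.
  the predator's payoff from hunt Meadow: q·8 + (1−q)·0 = 8q
  the predator's payoff from hunt Forest: q·4 + (1−q)·5 = -q + 5
  8q = -q + 5  ⇒  9q = 5  ⇒  q = 5/9.

q = 5/9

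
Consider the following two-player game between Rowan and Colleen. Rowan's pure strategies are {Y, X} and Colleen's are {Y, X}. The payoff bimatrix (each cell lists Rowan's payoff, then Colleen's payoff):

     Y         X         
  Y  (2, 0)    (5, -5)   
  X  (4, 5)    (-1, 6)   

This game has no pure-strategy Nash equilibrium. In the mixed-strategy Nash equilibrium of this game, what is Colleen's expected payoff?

25/6

Colleen's indifference between Y and X determines Rowan's mixing probability p:
  Colleen's expected payoff from Y: p·0 + (1−p)·5 = -5p + 5
  Colleen's expected payoff from X: p·(-5) + (1−p)·6 = -11p + 6
  -5p + 5 = -11p + 6  ⇒  6p = 1  ⇒  p = 1/6.
At equilibrium Colleen is indifferent across columns, so Colleen's payoff equals the payoff from Y: (1/6)·0 + (5/6)·5 = 25/6.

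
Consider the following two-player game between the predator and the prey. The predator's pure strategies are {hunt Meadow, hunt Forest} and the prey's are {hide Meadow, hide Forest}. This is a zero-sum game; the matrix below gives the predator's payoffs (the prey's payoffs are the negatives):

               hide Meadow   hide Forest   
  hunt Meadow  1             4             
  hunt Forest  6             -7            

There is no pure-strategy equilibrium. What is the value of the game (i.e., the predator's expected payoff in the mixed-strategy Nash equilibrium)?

Set the predator's expected payoff from hunt Meadow equal to that from hunt Forest:
  the predator's payoff to hunt Meadow: q·1 + (1−q)·4 = -3q + 4
  the predator's payoff to hunt Forest: q·6 + (1−q)·(-7) = 13q - 7
  -3q + 4 = 13q - 7  ⇒  -16q = -11  ⇒  q = 11/16.
The value is the predator's expected payoff against this mix (using hunt Meadow): (11/16)·1 + (5/16)·4 = 31/16.

v = 31/16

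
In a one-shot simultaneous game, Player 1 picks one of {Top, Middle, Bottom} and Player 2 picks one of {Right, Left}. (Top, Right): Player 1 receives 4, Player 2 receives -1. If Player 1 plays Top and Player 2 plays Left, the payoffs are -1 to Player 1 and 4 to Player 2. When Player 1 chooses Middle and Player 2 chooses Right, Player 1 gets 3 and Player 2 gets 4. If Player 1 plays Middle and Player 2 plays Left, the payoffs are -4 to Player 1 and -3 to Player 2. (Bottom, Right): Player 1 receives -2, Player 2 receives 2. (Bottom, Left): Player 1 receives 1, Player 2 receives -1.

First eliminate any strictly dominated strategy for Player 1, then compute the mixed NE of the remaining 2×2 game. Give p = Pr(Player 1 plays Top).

p = 3/8

Player 1's strategy Middle is strictly dominated by Top: 4 > 3 and -1 > -4. Eliminate Middle.
Player 1's mix must leave Player 2 indifferent between Right and Left.
  Player 2's payoff to Right: p·(-1) + (1−p)·2 = -3p + 2
  Player 2's payoff to Left: p·4 + (1−p)·(-1) = 5p - 1
  -3p + 2 = 5p - 1  ⇒  -8p = -3  ⇒  p = 3/8.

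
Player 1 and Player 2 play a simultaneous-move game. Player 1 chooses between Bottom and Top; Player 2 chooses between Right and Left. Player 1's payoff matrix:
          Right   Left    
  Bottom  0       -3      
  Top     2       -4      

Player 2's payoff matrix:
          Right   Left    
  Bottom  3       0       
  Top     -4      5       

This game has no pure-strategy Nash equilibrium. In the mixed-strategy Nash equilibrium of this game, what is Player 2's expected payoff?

Player 1's mix must leave Player 2 indifferent between Right and Left.
  Player 2's payoff to Right: p·3 + (1−p)·(-4) = 7p - 4
  Player 2's payoff to Left: p·0 + (1−p)·5 = -5p + 5
  7p - 4 = -5p + 5  ⇒  12p = 9  ⇒  p = 3/4.
At equilibrium Player 2 is indifferent across columns, so Player 2's payoff equals the payoff from Right: (3/4)·3 + (1/4)·(-4) = 5/4.

5/4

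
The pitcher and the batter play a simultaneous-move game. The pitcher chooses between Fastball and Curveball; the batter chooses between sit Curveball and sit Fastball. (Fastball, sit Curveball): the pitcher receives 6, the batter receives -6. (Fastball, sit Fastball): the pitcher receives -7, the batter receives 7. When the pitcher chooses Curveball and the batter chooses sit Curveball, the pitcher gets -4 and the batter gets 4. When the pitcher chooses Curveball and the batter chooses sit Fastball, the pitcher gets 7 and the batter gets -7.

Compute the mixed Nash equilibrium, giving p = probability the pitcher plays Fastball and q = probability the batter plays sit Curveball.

p = 11/24, q = 7/12

Set the batter's expected payoff from sit Curveball equal to that from sit Fastball:
  the batter's expected payoff from sit Curveball: p·(-6) + (1−p)·4 = -10p + 4
  the batter's expected payoff from sit Fastball: p·7 + (1−p)·(-7) = 14p - 7
  -10p + 4 = 14p - 7  ⇒  -24p = -11  ⇒  p = 11/24.
The pitcher's indifference between Fastball and Curveball determines the batter's mixing probability q:
  the pitcher's payoff from Fastball: q·6 + (1−q)·(-7) = 13q - 7
  the pitcher's payoff from Curveball: q·(-4) + (1−q)·7 = -11q + 7
  13q - 7 = -11q + 7  ⇒  24q = 14  ⇒  q = 7/12.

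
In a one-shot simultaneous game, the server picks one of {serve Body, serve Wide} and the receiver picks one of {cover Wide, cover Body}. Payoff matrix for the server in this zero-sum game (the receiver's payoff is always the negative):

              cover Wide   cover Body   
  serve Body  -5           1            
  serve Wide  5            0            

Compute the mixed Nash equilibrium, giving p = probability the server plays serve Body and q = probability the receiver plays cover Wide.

p = 5/11, q = 1/11

Set the receiver's expected payoff from cover Wide equal to that from cover Body:
  the receiver's payoff to cover Wide: p·5 + (1−p)·(-5) = 10p - 5
  the receiver's payoff to cover Body: p·(-1) + (1−p)·0 = -p
  10p - 5 = -p  ⇒  11p = 5  ⇒  p = 5/11.
For the server to be willing to mix, the server must be indifferent between serve Body and serve Wide, which pins down the receiver's mix.
  the server's payoff to serve Body: q·(-5) + (1−q)·1 = -6q + 1
  the server's payoff to serve Wide: q·5 + (1−q)·0 = 5q
  -6q + 1 = 5q  ⇒  -11q = -1  ⇒  q = 1/11.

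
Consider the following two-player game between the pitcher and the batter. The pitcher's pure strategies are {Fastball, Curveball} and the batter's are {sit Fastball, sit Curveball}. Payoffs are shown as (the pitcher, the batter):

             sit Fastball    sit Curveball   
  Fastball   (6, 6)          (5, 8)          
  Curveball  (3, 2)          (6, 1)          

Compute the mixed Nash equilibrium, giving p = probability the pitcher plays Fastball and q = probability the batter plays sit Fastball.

The batter's indifference between sit Fastball and sit Curveball determines the pitcher's mixing probability p:
  the batter's payoff to sit Fastball: p·6 + (1−p)·2 = 4p + 2
  the batter's payoff to sit Curveball: p·8 + (1−p)·1 = 7p + 1
  4p + 2 = 7p + 1  ⇒  -3p = -1  ⇒  p = 1/3.
For the pitcher to be willing to mix, the pitcher must be indifferent between Fastball and Curveball, which pins down the batter's mix.
  the pitcher's payoff from Fastball: q·6 + (1−q)·5 = q + 5
  the pitcher's payoff from Curveball: q·3 + (1−q)·6 = -3q + 6
  q + 5 = -3q + 6  ⇒  4q = 1  ⇒  q = 1/4.

p = 1/3, q = 1/4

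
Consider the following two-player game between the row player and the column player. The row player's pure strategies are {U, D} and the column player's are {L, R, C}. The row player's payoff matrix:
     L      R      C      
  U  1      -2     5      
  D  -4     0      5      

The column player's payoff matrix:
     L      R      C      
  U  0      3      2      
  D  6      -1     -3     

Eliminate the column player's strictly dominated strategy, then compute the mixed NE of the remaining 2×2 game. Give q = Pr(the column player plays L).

q = 2/7

The column player's strategy C is strictly dominated by R: 3 > 2 and -1 > -3. Eliminate C.
Set the row player's expected payoff from U equal to that from D:
  the row player's payoff to U: q·1 + (1−q)·(-2) = 3q - 2
  the row player's payoff to D: q·(-4) + (1−q)·0 = -4q
  3q - 2 = -4q  ⇒  7q = 2  ⇒  q = 2/7.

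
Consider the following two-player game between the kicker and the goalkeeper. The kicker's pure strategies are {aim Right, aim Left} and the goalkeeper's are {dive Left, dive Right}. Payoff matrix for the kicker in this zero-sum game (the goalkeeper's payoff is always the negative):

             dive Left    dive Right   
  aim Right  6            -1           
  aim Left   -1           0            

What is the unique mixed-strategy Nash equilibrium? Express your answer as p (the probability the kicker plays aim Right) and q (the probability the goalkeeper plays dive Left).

p = 1/8, q = 1/8

The kicker's mix must leave the goalkeeper indifferent between dive Left and dive Right.
  the goalkeeper's payoff from dive Left: p·(-6) + (1−p)·1 = -7p + 1
  the goalkeeper's payoff from dive Right: p·1 + (1−p)·0 = p
  -7p + 1 = p  ⇒  -8p = -1  ⇒  p = 1/8.
In a mixed equilibrium the kicker is indifferent between aim Right and aim Left; this condition fixes q.
  the kicker's expected payoff from aim Right: q·6 + (1−q)·(-1) = 7q - 1
  the kicker's expected payoff from aim Left: q·(-1) + (1−q)·0 = -q
  7q - 1 = -q  ⇒  8q = 1  ⇒  q = 1/8.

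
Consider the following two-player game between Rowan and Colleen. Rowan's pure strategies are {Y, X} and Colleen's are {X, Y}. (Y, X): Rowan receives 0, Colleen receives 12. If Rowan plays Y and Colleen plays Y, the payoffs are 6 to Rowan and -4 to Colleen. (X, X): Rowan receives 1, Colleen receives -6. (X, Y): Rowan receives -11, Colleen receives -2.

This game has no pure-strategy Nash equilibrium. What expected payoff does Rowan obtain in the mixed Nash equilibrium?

For Rowan to be willing to mix, Rowan must be indifferent between Y and X, which pins down Colleen's mix.
  Rowan's payoff from Y: q·0 + (1−q)·6 = -6q + 6
  Rowan's payoff from X: q·1 + (1−q)·(-11) = 12q - 11
  -6q + 6 = 12q - 11  ⇒  -18q = -17  ⇒  q = 17/18.
At equilibrium Rowan is indifferent across rows, so Rowan's payoff equals the payoff from Y: (17/18)·0 + (1/18)·6 = 1/3.

1/3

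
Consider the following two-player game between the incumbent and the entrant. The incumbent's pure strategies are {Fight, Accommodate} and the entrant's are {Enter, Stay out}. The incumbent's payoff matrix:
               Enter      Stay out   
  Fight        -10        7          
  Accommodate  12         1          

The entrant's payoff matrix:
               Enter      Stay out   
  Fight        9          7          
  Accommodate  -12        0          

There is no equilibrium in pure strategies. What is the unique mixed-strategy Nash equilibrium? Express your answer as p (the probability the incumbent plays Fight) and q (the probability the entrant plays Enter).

Set the entrant's expected payoff from Enter equal to that from Stay out:
  the entrant's payoff to Enter: p·9 + (1−p)·(-12) = 21p - 12
  the entrant's payoff to Stay out: p·7 + (1−p)·0 = 7p
  21p - 12 = 7p  ⇒  14p = 12  ⇒  p = 6/7.
Set the incumbent's expected payoff from Fight equal to that from Accommodate:
  the incumbent's payoff from Fight: q·(-10) + (1−q)·7 = -17q + 7
  the incumbent's payoff from Accommodate: q·12 + (1−q)·1 = 11q + 1
  -17q + 7 = 11q + 1  ⇒  -28q = -6  ⇒  q = 3/14.

p = 6/7, q = 3/14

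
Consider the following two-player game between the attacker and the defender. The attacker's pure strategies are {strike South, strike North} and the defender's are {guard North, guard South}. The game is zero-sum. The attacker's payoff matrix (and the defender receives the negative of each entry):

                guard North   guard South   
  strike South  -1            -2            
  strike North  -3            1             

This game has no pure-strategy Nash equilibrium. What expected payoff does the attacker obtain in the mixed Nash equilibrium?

In a mixed equilibrium the attacker is indifferent between strike South and strike North; this condition fixes q.
  the attacker's payoff from strike South: q·(-1) + (1−q)·(-2) = q - 2
  the attacker's payoff from strike North: q·(-3) + (1−q)·1 = -4q + 1
  q - 2 = -4q + 1  ⇒  5q = 3  ⇒  q = 3/5.
At equilibrium the attacker is indifferent across rows, so the attacker's payoff equals the payoff from strike South: (3/5)·(-1) + (2/5)·(-2) = -7/5.

-7/5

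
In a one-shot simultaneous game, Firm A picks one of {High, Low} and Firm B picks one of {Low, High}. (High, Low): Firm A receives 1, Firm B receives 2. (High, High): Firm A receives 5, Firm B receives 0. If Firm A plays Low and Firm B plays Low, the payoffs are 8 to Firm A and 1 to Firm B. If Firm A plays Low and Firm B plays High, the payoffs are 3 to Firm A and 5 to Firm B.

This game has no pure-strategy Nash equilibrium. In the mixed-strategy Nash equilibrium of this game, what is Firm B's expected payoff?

5/3

Firm A's mix must leave Firm B indifferent between Low and High.
  Firm B's payoff from Low: p·2 + (1−p)·1 = p + 1
  Firm B's payoff from High: p·0 + (1−p)·5 = -5p + 5
  p + 1 = -5p + 5  ⇒  6p = 4  ⇒  p = 2/3.
At equilibrium Firm B is indifferent across columns, so Firm B's payoff equals the payoff from Low: (2/3)·2 + (1/3)·1 = 5/3.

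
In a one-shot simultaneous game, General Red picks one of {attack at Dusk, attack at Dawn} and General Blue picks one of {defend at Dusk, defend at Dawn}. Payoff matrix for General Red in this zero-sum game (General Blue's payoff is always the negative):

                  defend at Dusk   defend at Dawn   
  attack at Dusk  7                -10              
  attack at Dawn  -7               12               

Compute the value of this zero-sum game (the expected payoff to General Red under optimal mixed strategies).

v = 7/18

Set General Red's expected payoff from attack at Dusk equal to that from attack at Dawn:
  General Red's payoff to attack at Dusk: q·7 + (1−q)·(-10) = 17q - 10
  General Red's payoff to attack at Dawn: q·(-7) + (1−q)·12 = -19q + 12
  17q - 10 = -19q + 12  ⇒  36q = 22  ⇒  q = 11/18.
The value is General Red's expected payoff against this mix (using attack at Dusk): (11/18)·7 + (7/18)·(-10) = 7/18.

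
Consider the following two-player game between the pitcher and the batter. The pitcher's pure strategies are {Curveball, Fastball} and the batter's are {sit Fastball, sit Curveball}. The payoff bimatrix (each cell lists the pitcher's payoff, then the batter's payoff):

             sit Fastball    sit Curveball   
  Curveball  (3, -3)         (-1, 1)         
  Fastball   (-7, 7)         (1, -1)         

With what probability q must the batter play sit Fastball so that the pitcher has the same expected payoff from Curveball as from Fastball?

The batter's mix must leave the pitcher indifferent between Curveball and Fastball.
  the pitcher's payoff to Curveball: q·3 + (1−q)·(-1) = 4q - 1
  the pitcher's payoff to Fastball: q·(-7) + (1−q)·1 = -8q + 1
  4q - 1 = -8q + 1  ⇒  12q = 2  ⇒  q = 1/6.

q = 1/6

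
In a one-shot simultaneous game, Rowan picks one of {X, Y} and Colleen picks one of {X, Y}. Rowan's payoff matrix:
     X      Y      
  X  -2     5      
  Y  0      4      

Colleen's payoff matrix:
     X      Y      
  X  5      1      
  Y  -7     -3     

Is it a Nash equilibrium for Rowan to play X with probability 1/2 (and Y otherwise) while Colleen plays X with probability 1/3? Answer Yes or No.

Yes

Check Colleen's indifference given Rowan's mix p = 1/2:
  payoff from X = -1; payoff from Y = -1 — equal.
Check Rowan's indifference given Colleen's mix q = 1/3:
  payoff from X = 8/3; payoff from Y = 8/3 — equal.
Both players are indifferent, so neither can profitably deviate.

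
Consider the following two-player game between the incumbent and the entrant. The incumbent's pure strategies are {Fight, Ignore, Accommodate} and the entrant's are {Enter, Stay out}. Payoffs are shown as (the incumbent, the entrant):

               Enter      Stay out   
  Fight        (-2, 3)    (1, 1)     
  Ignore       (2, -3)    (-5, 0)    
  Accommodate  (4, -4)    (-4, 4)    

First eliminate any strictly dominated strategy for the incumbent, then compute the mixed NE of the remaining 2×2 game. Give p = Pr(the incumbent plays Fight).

p = 4/5

The incumbent's strategy Ignore is strictly dominated by Accommodate: 4 > 2 and -4 > -5. Eliminate Ignore.
The entrant's indifference between Enter and Stay out determines the incumbent's mixing probability p:
  the entrant's payoff to Enter: p·3 + (1−p)·(-4) = 7p - 4
  the entrant's payoff to Stay out: p·1 + (1−p)·4 = -3p + 4
  7p - 4 = -3p + 4  ⇒  10p = 8  ⇒  p = 4/5.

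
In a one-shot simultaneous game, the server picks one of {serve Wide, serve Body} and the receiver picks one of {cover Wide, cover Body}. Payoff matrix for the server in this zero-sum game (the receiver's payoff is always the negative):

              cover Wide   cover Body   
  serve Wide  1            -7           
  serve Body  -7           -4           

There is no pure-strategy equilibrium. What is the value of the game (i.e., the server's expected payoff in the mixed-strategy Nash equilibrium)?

The receiver's mix must leave the server indifferent between serve Wide and serve Body.
  the server's payoff to serve Wide: q·1 + (1−q)·(-7) = 8q - 7
  the server's payoff to serve Body: q·(-7) + (1−q)·(-4) = -3q - 4
  8q - 7 = -3q - 4  ⇒  11q = 3  ⇒  q = 3/11.
The value is the server's expected payoff against this mix (using serve Wide): (3/11)·1 + (8/11)·(-7) = -53/11.

v = -53/11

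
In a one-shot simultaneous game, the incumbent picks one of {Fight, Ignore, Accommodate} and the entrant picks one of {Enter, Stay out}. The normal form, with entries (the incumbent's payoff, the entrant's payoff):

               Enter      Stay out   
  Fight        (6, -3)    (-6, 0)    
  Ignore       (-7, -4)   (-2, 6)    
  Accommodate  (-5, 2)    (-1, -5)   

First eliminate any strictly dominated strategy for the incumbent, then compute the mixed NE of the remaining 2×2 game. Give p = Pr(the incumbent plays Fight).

p = 7/10

The incumbent's strategy Ignore is strictly dominated by Accommodate: -5 > -7 and -1 > -2. Eliminate Ignore.
For the entrant to be willing to mix, the entrant must be indifferent between Enter and Stay out, which pins down the incumbent's mix.
  the entrant's expected payoff from Enter: p·(-3) + (1−p)·2 = -5p + 2
  the entrant's expected payoff from Stay out: p·0 + (1−p)·(-5) = 5p - 5
  -5p + 2 = 5p - 5  ⇒  -10p = -7  ⇒  p = 7/10.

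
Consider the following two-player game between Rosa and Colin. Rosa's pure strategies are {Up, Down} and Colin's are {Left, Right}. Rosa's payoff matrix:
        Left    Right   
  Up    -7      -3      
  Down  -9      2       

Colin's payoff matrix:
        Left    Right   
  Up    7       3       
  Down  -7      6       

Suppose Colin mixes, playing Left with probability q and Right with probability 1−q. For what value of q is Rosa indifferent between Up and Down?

Set Rosa's expected payoff from Up equal to that from Down:
  Rosa's payoff to Up: q·(-7) + (1−q)·(-3) = -4q - 3
  Rosa's payoff to Down: q·(-9) + (1−q)·2 = -11q + 2
  -4q - 3 = -11q + 2  ⇒  7q = 5  ⇒  q = 5/7.

q = 5/7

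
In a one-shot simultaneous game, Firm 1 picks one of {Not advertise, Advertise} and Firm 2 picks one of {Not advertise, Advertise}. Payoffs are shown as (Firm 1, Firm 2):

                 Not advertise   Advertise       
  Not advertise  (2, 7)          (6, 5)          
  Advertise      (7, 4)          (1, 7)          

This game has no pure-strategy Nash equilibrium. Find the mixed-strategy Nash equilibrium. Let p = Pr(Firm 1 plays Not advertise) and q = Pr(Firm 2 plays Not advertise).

Firm 2's indifference between Not advertise and Advertise determines Firm 1's mixing probability p:
  Firm 2's expected payoff from Not advertise: p·7 + (1−p)·4 = 3p + 4
  Firm 2's expected payoff from Advertise: p·5 + (1−p)·7 = -2p + 7
  3p + 4 = -2p + 7  ⇒  5p = 3  ⇒  p = 3/5.
For Firm 1 to be willing to mix, Firm 1 must be indifferent between Not advertise and Advertise, which pins down Firm 2's mix.
  Firm 1's expected payoff from Not advertise: q·2 + (1−q)·6 = -4q + 6
  Firm 1's expected payoff from Advertise: q·7 + (1−q)·1 = 6q + 1
  -4q + 6 = 6q + 1  ⇒  -10q = -5  ⇒  q = 1/2.

p = 3/5, q = 1/2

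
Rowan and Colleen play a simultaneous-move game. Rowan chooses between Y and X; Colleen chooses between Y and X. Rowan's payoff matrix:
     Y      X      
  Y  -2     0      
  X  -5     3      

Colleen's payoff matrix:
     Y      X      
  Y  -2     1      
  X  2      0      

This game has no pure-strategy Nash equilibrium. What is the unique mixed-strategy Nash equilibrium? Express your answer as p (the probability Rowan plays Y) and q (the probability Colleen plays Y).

p = 2/5, q = 1/2

Colleen's indifference between Y and X determines Rowan's mixing probability p:
  Colleen's payoff from Y: p·(-2) + (1−p)·2 = -4p + 2
  Colleen's payoff from X: p·1 + (1−p)·0 = p
  -4p + 2 = p  ⇒  -5p = -2  ⇒  p = 2/5.
Set Rowan's expected payoff from Y equal to that from X:
  Rowan's expected payoff from Y: q·(-2) + (1−q)·0 = -2q
  Rowan's expected payoff from X: q·(-5) + (1−q)·3 = -8q + 3
  -2q = -8q + 3  ⇒  6q = 3  ⇒  q = 1/2.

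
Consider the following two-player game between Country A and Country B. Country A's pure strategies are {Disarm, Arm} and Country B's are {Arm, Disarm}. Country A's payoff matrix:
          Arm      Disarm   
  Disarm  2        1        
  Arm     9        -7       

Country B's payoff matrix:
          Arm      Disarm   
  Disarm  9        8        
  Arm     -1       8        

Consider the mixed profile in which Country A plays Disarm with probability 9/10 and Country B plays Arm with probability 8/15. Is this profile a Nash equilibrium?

Yes

Check Country B's indifference given Country A's mix p = 9/10:
  payoff from Arm = 8; payoff from Disarm = 8 — equal.
Check Country A's indifference given Country B's mix q = 8/15:
  payoff from Disarm = 23/15; payoff from Arm = 23/15 — equal.
Both players are indifferent, so neither can profitably deviate.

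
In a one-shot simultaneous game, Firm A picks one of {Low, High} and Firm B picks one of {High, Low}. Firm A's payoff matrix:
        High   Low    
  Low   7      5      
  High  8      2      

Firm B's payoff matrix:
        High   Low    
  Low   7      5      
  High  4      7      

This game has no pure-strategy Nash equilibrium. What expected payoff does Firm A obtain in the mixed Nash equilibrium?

13/2

Set Firm A's expected payoff from Low equal to that from High:
  Firm A's payoff from Low: q·7 + (1−q)·5 = 2q + 5
  Firm A's payoff from High: q·8 + (1−q)·2 = 6q + 2
  2q + 5 = 6q + 2  ⇒  -4q = -3  ⇒  q = 3/4.
At equilibrium Firm A is indifferent across rows, so Firm A's payoff equals the payoff from Low: (3/4)·7 + (1/4)·5 = 13/2.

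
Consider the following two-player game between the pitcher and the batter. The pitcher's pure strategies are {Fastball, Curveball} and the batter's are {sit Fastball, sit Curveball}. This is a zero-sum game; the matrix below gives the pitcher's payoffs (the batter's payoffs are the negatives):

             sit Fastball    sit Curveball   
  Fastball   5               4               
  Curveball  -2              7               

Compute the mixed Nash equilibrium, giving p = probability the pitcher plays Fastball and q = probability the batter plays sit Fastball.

p = 9/10, q = 3/10

For the batter to be willing to mix, the batter must be indifferent between sit Fastball and sit Curveball, which pins down the pitcher's mix.
  the batter's payoff from sit Fastball: p·(-5) + (1−p)·2 = -7p + 2
  the batter's payoff from sit Curveball: p·(-4) + (1−p)·(-7) = 3p - 7
  -7p + 2 = 3p - 7  ⇒  -10p = -9  ⇒  p = 9/10.
For the pitcher to be willing to mix, the pitcher must be indifferent between Fastball and Curveball, which pins down the batter's mix.
  the pitcher's payoff from Fastball: q·5 + (1−q)·4 = q + 4
  the pitcher's payoff from Curveball: q·(-2) + (1−q)·7 = -9q + 7
  q + 4 = -9q + 7  ⇒  10q = 3  ⇒  q = 3/10.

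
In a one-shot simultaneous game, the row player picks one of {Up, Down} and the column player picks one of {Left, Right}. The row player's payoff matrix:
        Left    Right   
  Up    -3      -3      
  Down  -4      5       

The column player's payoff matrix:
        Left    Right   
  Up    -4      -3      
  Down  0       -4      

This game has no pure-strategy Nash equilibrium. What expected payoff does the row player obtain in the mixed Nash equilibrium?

Set the row player's expected payoff from Up equal to that from Down:
  the row player's payoff to Up: q·(-3) + (1−q)·(-3) = -3
  the row player's payoff to Down: q·(-4) + (1−q)·5 = -9q + 5
  -3 = -9q + 5  ⇒  9q = 8  ⇒  q = 8/9.
At equilibrium the row player is indifferent across rows, so the row player's payoff equals the payoff from Up: (8/9)·(-3) + (1/9)·(-3) = -3.

-3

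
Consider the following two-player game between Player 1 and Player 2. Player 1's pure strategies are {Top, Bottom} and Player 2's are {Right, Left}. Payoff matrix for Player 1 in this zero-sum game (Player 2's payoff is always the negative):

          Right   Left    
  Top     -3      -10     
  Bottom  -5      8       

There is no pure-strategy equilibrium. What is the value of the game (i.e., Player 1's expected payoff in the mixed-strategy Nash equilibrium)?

v = -37/10

In a mixed equilibrium Player 1 is indifferent between Top and Bottom; this condition fixes q.
  Player 1's payoff to Top: q·(-3) + (1−q)·(-10) = 7q - 10
  Player 1's payoff to Bottom: q·(-5) + (1−q)·8 = -13q + 8
  7q - 10 = -13q + 8  ⇒  20q = 18  ⇒  q = 9/10.
The value is Player 1's expected payoff against this mix (using Top): (9/10)·(-3) + (1/10)·(-10) = -37/10.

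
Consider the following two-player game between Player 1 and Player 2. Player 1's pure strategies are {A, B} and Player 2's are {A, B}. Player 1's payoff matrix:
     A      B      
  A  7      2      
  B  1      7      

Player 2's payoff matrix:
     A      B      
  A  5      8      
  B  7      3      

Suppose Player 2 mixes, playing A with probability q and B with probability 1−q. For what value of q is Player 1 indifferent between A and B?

q = 5/11

For Player 1 to be willing to mix, Player 1 must be indifferent between A and B, which pins down Player 2's mix.
  Player 1's payoff to A: q·7 + (1−q)·2 = 5q + 2
  Player 1's payoff to B: q·1 + (1−q)·7 = -6q + 7
  5q + 2 = -6q + 7  ⇒  11q = 5  ⇒  q = 5/11.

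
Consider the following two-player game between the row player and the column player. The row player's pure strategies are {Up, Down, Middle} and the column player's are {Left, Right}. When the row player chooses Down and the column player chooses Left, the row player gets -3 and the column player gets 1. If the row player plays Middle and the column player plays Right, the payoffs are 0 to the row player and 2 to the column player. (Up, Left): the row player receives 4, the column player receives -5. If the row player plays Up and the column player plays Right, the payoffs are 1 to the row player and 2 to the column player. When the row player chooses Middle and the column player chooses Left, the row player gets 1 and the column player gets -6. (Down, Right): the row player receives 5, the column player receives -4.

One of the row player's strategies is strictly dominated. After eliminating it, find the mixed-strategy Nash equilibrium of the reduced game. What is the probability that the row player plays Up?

The row player's strategy Middle is strictly dominated by Up: 4 > 1 and 1 > 0. Eliminate Middle.
In a mixed equilibrium the column player is indifferent between Left and Right; this condition fixes p.
  the column player's payoff to Left: p·(-5) + (1−p)·1 = -6p + 1
  the column player's payoff to Right: p·2 + (1−p)·(-4) = 6p - 4
  -6p + 1 = 6p - 4  ⇒  -12p = -5  ⇒  p = 5/12.

p = 5/12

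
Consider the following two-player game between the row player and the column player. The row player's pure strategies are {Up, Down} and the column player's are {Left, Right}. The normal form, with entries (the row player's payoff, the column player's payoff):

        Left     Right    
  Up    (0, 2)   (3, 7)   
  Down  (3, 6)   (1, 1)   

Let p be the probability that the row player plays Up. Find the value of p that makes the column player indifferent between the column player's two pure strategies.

The column player's indifference between Left and Right determines the row player's mixing probability p:
  the column player's payoff to Left: p·2 + (1−p)·6 = -4p + 6
  the column player's payoff to Right: p·7 + (1−p)·1 = 6p + 1
  -4p + 6 = 6p + 1  ⇒  -10p = -5  ⇒  p = 1/2.

p = 1/2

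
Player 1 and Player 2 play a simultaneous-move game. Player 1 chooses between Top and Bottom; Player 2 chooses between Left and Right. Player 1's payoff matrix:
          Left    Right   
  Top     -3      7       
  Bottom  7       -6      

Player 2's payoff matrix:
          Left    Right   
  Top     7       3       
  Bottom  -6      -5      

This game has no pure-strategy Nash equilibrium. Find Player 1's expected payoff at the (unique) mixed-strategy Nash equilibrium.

31/23

In a mixed equilibrium Player 1 is indifferent between Top and Bottom; this condition fixes q.
  Player 1's payoff to Top: q·(-3) + (1−q)·7 = -10q + 7
  Player 1's payoff to Bottom: q·7 + (1−q)·(-6) = 13q - 6
  -10q + 7 = 13q - 6  ⇒  -23q = -13  ⇒  q = 13/23.
At equilibrium Player 1 is indifferent across rows, so Player 1's payoff equals the payoff from Top: (13/23)·(-3) + (10/23)·7 = 31/23.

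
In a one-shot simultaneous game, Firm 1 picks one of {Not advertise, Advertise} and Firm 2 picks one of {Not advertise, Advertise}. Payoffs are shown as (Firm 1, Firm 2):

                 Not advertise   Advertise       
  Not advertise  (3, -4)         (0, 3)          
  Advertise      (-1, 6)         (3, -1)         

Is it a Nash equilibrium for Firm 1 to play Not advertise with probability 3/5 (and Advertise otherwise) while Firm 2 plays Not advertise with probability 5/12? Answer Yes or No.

Given Firm 1's mix p = 3/5, Firm 2's payoff from Not advertise is 0 but from Advertise is 7/5. Firm 2 strictly prefers Advertise, so Firm 2 would not mix.
So the proposed profile is not a Nash equilibrium.

No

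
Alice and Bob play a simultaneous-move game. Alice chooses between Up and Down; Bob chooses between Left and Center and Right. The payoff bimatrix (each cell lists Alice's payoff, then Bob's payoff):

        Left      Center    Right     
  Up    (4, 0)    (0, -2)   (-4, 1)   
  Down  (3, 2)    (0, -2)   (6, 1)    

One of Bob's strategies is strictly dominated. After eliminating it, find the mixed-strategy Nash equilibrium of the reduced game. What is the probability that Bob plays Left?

Bob's strategy Center is strictly dominated by Right: 1 > -2 and 1 > -2. Eliminate Center.
Alice's indifference between Up and Down determines Bob's mixing probability q:
  Alice's payoff from Up: q·4 + (1−q)·(-4) = 8q - 4
  Alice's payoff from Down: q·3 + (1−q)·6 = -3q + 6
  8q - 4 = -3q + 6  ⇒  11q = 10  ⇒  q = 10/11.

q = 10/11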